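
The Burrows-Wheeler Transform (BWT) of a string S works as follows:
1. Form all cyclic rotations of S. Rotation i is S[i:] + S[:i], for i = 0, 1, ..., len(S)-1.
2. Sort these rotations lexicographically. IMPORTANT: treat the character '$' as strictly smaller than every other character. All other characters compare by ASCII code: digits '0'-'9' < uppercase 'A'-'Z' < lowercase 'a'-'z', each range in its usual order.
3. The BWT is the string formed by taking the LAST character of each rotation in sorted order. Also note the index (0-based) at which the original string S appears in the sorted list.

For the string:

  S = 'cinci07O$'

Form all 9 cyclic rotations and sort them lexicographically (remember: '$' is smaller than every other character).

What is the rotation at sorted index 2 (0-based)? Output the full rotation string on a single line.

All 9 rotations (rotation i = S[i:]+S[:i]):
  rot[0] = cinci07O$
  rot[1] = inci07O$c
  rot[2] = nci07O$ci
  rot[3] = ci07O$cin
  rot[4] = i07O$cinc
  rot[5] = 07O$cinci
  rot[6] = 7O$cinci0
  rot[7] = O$cinci07
  rot[8] = $cinci07O
Sorted (with $ < everything):
  sorted[0] = $cinci07O
  sorted[1] = 07O$cinci
  sorted[2] = 7O$cinci0
  sorted[3] = O$cinci07
  sorted[4] = ci07O$cin
  sorted[5] = cinci07O$
  sorted[6] = i07O$cinc
  sorted[7] = inci07O$c
  sorted[8] = nci07O$ci
sorted[2] = 7O$cinci0

Answer: 7O$cinci0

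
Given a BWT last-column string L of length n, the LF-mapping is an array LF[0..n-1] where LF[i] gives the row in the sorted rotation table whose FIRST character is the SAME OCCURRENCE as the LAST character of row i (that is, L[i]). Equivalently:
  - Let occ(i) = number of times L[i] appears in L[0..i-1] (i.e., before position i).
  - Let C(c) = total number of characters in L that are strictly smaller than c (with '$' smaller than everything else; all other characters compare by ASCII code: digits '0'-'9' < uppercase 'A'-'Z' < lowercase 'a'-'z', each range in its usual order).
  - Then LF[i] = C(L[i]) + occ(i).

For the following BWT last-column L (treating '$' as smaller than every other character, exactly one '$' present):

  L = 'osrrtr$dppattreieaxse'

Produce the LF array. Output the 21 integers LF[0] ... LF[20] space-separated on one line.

Char counts: '$':1, 'a':2, 'd':1, 'e':3, 'i':1, 'o':1, 'p':2, 'r':4, 's':2, 't':3, 'x':1
C (first-col start): C('$')=0, C('a')=1, C('d')=3, C('e')=4, C('i')=7, C('o')=8, C('p')=9, C('r')=11, C('s')=15, C('t')=17, C('x')=20
L[0]='o': occ=0, LF[0]=C('o')+0=8+0=8
L[1]='s': occ=0, LF[1]=C('s')+0=15+0=15
L[2]='r': occ=0, LF[2]=C('r')+0=11+0=11
L[3]='r': occ=1, LF[3]=C('r')+1=11+1=12
L[4]='t': occ=0, LF[4]=C('t')+0=17+0=17
L[5]='r': occ=2, LF[5]=C('r')+2=11+2=13
L[6]='$': occ=0, LF[6]=C('$')+0=0+0=0
L[7]='d': occ=0, LF[7]=C('d')+0=3+0=3
L[8]='p': occ=0, LF[8]=C('p')+0=9+0=9
L[9]='p': occ=1, LF[9]=C('p')+1=9+1=10
L[10]='a': occ=0, LF[10]=C('a')+0=1+0=1
L[11]='t': occ=1, LF[11]=C('t')+1=17+1=18
L[12]='t': occ=2, LF[12]=C('t')+2=17+2=19
L[13]='r': occ=3, LF[13]=C('r')+3=11+3=14
L[14]='e': occ=0, LF[14]=C('e')+0=4+0=4
L[15]='i': occ=0, LF[15]=C('i')+0=7+0=7
L[16]='e': occ=1, LF[16]=C('e')+1=4+1=5
L[17]='a': occ=1, LF[17]=C('a')+1=1+1=2
L[18]='x': occ=0, LF[18]=C('x')+0=20+0=20
L[19]='s': occ=1, LF[19]=C('s')+1=15+1=16
L[20]='e': occ=2, LF[20]=C('e')+2=4+2=6

Answer: 8 15 11 12 17 13 0 3 9 10 1 18 19 14 4 7 5 2 20 16 6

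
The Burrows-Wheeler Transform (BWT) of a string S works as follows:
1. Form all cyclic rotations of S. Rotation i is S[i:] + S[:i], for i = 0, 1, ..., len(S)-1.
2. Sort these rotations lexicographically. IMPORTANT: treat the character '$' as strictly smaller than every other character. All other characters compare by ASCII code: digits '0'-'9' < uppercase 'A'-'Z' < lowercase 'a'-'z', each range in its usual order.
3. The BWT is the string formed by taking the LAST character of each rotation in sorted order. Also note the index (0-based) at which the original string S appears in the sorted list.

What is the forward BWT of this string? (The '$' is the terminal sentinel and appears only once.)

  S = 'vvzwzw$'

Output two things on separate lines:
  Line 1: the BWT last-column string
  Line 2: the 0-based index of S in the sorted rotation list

All 7 rotations (rotation i = S[i:]+S[:i]):
  rot[0] = vvzwzw$
  rot[1] = vzwzw$v
  rot[2] = zwzw$vv
  rot[3] = wzw$vvz
  rot[4] = zw$vvzw
  rot[5] = w$vvzwz
  rot[6] = $vvzwzw
Sorted (with $ < everything):
  sorted[0] = $vvzwzw  (last char: 'w')
  sorted[1] = vvzwzw$  (last char: '$')
  sorted[2] = vzwzw$v  (last char: 'v')
  sorted[3] = w$vvzwz  (last char: 'z')
  sorted[4] = wzw$vvz  (last char: 'z')
  sorted[5] = zw$vvzw  (last char: 'w')
  sorted[6] = zwzw$vv  (last char: 'v')
Last column: w$vzzwv
Original string S is at sorted index 1

Answer: w$vzzwv
1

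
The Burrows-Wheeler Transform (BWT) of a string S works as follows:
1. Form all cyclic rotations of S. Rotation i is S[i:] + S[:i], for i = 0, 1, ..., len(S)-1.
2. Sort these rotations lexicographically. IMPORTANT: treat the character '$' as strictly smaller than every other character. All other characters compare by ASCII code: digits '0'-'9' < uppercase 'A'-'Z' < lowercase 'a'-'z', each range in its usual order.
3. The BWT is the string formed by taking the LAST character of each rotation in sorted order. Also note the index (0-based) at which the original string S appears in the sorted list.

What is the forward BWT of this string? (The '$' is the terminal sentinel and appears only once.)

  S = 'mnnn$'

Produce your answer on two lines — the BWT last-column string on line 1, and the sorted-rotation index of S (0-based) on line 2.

Answer: n$nnm
1

Derivation:
All 5 rotations (rotation i = S[i:]+S[:i]):
  rot[0] = mnnn$
  rot[1] = nnn$m
  rot[2] = nn$mn
  rot[3] = n$mnn
  rot[4] = $mnnn
Sorted (with $ < everything):
  sorted[0] = $mnnn  (last char: 'n')
  sorted[1] = mnnn$  (last char: '$')
  sorted[2] = n$mnn  (last char: 'n')
  sorted[3] = nn$mn  (last char: 'n')
  sorted[4] = nnn$m  (last char: 'm')
Last column: n$nnm
Original string S is at sorted index 1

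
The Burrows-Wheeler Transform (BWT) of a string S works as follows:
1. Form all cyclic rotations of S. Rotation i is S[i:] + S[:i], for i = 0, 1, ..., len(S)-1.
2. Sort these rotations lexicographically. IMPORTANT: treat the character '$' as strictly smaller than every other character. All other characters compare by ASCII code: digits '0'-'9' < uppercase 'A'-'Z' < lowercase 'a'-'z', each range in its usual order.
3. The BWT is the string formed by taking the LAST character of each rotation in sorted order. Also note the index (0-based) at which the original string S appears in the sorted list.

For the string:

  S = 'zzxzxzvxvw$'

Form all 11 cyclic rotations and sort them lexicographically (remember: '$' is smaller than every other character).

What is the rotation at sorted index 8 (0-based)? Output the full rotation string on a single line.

Answer: zxzvxvw$zzx

Derivation:
All 11 rotations (rotation i = S[i:]+S[:i]):
  rot[0] = zzxzxzvxvw$
  rot[1] = zxzxzvxvw$z
  rot[2] = xzxzvxvw$zz
  rot[3] = zxzvxvw$zzx
  rot[4] = xzvxvw$zzxz
  rot[5] = zvxvw$zzxzx
  rot[6] = vxvw$zzxzxz
  rot[7] = xvw$zzxzxzv
  rot[8] = vw$zzxzxzvx
  rot[9] = w$zzxzxzvxv
  rot[10] = $zzxzxzvxvw
Sorted (with $ < everything):
  sorted[0] = $zzxzxzvxvw
  sorted[1] = vw$zzxzxzvx
  sorted[2] = vxvw$zzxzxz
  sorted[3] = w$zzxzxzvxv
  sorted[4] = xvw$zzxzxzv
  sorted[5] = xzvxvw$zzxz
  sorted[6] = xzxzvxvw$zz
  sorted[7] = zvxvw$zzxzx
  sorted[8] = zxzvxvw$zzx
  sorted[9] = zxzxzvxvw$z
  sorted[10] = zzxzxzvxvw$
sorted[8] = zxzvxvw$zzx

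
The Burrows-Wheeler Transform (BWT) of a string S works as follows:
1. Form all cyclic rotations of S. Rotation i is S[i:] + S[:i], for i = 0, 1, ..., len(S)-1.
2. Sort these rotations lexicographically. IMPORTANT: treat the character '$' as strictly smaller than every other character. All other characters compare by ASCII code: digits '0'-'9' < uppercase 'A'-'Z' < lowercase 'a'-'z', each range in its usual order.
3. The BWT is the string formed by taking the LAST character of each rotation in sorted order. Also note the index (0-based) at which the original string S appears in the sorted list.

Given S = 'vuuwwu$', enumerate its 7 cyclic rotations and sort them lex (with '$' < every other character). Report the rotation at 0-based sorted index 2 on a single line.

Answer: uuwwu$v

Derivation:
All 7 rotations (rotation i = S[i:]+S[:i]):
  rot[0] = vuuwwu$
  rot[1] = uuwwu$v
  rot[2] = uwwu$vu
  rot[3] = wwu$vuu
  rot[4] = wu$vuuw
  rot[5] = u$vuuww
  rot[6] = $vuuwwu
Sorted (with $ < everything):
  sorted[0] = $vuuwwu
  sorted[1] = u$vuuww
  sorted[2] = uuwwu$v
  sorted[3] = uwwu$vu
  sorted[4] = vuuwwu$
  sorted[5] = wu$vuuw
  sorted[6] = wwu$vuu
sorted[2] = uuwwu$v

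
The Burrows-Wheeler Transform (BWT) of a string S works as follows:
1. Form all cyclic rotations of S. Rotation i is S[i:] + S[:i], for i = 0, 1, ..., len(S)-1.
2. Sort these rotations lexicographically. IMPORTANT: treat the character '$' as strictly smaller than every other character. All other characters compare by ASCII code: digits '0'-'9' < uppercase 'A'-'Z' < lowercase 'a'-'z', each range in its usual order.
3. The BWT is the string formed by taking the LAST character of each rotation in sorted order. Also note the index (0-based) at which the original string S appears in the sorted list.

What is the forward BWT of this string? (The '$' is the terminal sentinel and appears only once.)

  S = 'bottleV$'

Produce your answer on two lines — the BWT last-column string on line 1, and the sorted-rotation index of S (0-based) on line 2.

All 8 rotations (rotation i = S[i:]+S[:i]):
  rot[0] = bottleV$
  rot[1] = ottleV$b
  rot[2] = ttleV$bo
  rot[3] = tleV$bot
  rot[4] = leV$bott
  rot[5] = eV$bottl
  rot[6] = V$bottle
  rot[7] = $bottleV
Sorted (with $ < everything):
  sorted[0] = $bottleV  (last char: 'V')
  sorted[1] = V$bottle  (last char: 'e')
  sorted[2] = bottleV$  (last char: '$')
  sorted[3] = eV$bottl  (last char: 'l')
  sorted[4] = leV$bott  (last char: 't')
  sorted[5] = ottleV$b  (last char: 'b')
  sorted[6] = tleV$bot  (last char: 't')
  sorted[7] = ttleV$bo  (last char: 'o')
Last column: Ve$ltbto
Original string S is at sorted index 2

Answer: Ve$ltbto
2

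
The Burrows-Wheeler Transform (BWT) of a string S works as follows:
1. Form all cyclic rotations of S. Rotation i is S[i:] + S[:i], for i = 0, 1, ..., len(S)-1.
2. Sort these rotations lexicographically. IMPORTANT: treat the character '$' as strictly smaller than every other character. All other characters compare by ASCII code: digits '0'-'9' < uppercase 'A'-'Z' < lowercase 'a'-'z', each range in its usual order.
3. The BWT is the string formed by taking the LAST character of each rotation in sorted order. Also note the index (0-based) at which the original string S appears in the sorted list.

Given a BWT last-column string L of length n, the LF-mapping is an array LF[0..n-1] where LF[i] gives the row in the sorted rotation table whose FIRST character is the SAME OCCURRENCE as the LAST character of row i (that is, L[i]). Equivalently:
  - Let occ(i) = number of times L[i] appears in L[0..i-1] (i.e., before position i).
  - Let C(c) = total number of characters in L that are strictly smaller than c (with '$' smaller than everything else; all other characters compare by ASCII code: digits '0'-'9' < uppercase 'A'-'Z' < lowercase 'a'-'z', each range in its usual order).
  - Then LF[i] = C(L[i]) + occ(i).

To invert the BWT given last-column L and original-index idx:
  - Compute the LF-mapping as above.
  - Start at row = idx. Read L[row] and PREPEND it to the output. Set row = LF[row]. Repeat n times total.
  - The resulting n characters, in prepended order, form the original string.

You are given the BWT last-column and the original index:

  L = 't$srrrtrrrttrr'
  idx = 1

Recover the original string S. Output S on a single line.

LF mapping: 10 0 9 1 2 3 11 4 5 6 12 13 7 8
Walk LF starting at row 1, prepending L[row]:
  step 1: row=1, L[1]='$', prepend. Next row=LF[1]=0
  step 2: row=0, L[0]='t', prepend. Next row=LF[0]=10
  step 3: row=10, L[10]='t', prepend. Next row=LF[10]=12
  step 4: row=12, L[12]='r', prepend. Next row=LF[12]=7
  step 5: row=7, L[7]='r', prepend. Next row=LF[7]=4
  step 6: row=4, L[4]='r', prepend. Next row=LF[4]=2
  step 7: row=2, L[2]='s', prepend. Next row=LF[2]=9
  step 8: row=9, L[9]='r', prepend. Next row=LF[9]=6
  step 9: row=6, L[6]='t', prepend. Next row=LF[6]=11
  step 10: row=11, L[11]='t', prepend. Next row=LF[11]=13
  step 11: row=13, L[13]='r', prepend. Next row=LF[13]=8
  step 12: row=8, L[8]='r', prepend. Next row=LF[8]=5
  step 13: row=5, L[5]='r', prepend. Next row=LF[5]=3
  step 14: row=3, L[3]='r', prepend. Next row=LF[3]=1
Reversed output: rrrrttrsrrrtt$

Answer: rrrrttrsrrrtt$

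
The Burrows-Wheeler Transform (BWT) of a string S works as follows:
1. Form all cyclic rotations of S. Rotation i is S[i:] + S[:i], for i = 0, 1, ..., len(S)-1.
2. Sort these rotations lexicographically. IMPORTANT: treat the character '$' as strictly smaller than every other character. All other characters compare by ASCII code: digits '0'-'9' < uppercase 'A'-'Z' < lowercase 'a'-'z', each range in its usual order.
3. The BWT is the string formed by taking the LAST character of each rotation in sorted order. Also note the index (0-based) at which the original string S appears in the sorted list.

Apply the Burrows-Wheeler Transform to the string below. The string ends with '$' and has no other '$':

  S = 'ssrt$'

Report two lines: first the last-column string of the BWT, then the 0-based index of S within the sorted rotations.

Answer: tss$r
3

Derivation:
All 5 rotations (rotation i = S[i:]+S[:i]):
  rot[0] = ssrt$
  rot[1] = srt$s
  rot[2] = rt$ss
  rot[3] = t$ssr
  rot[4] = $ssrt
Sorted (with $ < everything):
  sorted[0] = $ssrt  (last char: 't')
  sorted[1] = rt$ss  (last char: 's')
  sorted[2] = srt$s  (last char: 's')
  sorted[3] = ssrt$  (last char: '$')
  sorted[4] = t$ssr  (last char: 'r')
Last column: tss$r
Original string S is at sorted index 3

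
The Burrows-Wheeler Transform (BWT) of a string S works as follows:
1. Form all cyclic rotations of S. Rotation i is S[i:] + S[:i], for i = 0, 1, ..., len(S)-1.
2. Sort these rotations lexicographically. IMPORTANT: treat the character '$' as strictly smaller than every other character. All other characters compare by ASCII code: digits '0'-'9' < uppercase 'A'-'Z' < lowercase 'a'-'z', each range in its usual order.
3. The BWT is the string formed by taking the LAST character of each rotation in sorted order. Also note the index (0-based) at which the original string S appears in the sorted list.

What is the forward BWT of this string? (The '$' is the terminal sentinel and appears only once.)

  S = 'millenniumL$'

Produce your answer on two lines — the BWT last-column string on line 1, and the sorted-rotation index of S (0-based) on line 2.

All 12 rotations (rotation i = S[i:]+S[:i]):
  rot[0] = millenniumL$
  rot[1] = illenniumL$m
  rot[2] = llenniumL$mi
  rot[3] = lenniumL$mil
  rot[4] = enniumL$mill
  rot[5] = nniumL$mille
  rot[6] = niumL$millen
  rot[7] = iumL$millenn
  rot[8] = umL$millenni
  rot[9] = mL$millenniu
  rot[10] = L$millennium
  rot[11] = $millenniumL
Sorted (with $ < everything):
  sorted[0] = $millenniumL  (last char: 'L')
  sorted[1] = L$millennium  (last char: 'm')
  sorted[2] = enniumL$mill  (last char: 'l')
  sorted[3] = illenniumL$m  (last char: 'm')
  sorted[4] = iumL$millenn  (last char: 'n')
  sorted[5] = lenniumL$mil  (last char: 'l')
  sorted[6] = llenniumL$mi  (last char: 'i')
  sorted[7] = mL$millenniu  (last char: 'u')
  sorted[8] = millenniumL$  (last char: '$')
  sorted[9] = niumL$millen  (last char: 'n')
  sorted[10] = nniumL$mille  (last char: 'e')
  sorted[11] = umL$millenni  (last char: 'i')
Last column: Lmlmnliu$nei
Original string S is at sorted index 8

Answer: Lmlmnliu$nei
8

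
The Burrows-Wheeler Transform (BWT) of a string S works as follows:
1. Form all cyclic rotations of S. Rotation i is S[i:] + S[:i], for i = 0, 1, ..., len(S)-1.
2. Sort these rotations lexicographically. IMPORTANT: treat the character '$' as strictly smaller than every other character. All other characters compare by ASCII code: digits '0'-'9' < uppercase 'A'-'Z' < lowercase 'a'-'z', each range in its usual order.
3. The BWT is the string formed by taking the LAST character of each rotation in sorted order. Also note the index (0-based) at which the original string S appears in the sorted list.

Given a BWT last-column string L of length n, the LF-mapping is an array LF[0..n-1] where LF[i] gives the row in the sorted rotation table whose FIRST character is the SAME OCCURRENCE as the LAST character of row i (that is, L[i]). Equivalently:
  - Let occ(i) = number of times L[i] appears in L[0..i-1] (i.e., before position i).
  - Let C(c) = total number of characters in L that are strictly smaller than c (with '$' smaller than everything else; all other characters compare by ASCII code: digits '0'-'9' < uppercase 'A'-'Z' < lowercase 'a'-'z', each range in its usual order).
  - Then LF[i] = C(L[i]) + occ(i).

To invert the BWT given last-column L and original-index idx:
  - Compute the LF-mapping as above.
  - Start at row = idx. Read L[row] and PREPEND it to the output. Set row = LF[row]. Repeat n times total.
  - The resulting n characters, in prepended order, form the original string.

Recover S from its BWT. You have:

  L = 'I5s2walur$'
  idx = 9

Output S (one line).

Answer: walrus52I$

Derivation:
LF mapping: 3 2 7 1 9 4 5 8 6 0
Walk LF starting at row 9, prepending L[row]:
  step 1: row=9, L[9]='$', prepend. Next row=LF[9]=0
  step 2: row=0, L[0]='I', prepend. Next row=LF[0]=3
  step 3: row=3, L[3]='2', prepend. Next row=LF[3]=1
  step 4: row=1, L[1]='5', prepend. Next row=LF[1]=2
  step 5: row=2, L[2]='s', prepend. Next row=LF[2]=7
  step 6: row=7, L[7]='u', prepend. Next row=LF[7]=8
  step 7: row=8, L[8]='r', prepend. Next row=LF[8]=6
  step 8: row=6, L[6]='l', prepend. Next row=LF[6]=5
  step 9: row=5, L[5]='a', prepend. Next row=LF[5]=4
  step 10: row=4, L[4]='w', prepend. Next row=LF[4]=9
Reversed output: walrus52I$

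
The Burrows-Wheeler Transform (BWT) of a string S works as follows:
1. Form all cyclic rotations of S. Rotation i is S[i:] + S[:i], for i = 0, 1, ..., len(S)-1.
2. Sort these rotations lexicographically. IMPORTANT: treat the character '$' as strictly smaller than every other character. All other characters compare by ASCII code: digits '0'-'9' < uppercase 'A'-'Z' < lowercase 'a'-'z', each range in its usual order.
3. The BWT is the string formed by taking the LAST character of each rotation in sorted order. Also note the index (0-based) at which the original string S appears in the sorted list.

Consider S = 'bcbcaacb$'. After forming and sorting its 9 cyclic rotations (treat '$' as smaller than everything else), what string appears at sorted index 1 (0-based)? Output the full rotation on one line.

All 9 rotations (rotation i = S[i:]+S[:i]):
  rot[0] = bcbcaacb$
  rot[1] = cbcaacb$b
  rot[2] = bcaacb$bc
  rot[3] = caacb$bcb
  rot[4] = aacb$bcbc
  rot[5] = acb$bcbca
  rot[6] = cb$bcbcaa
  rot[7] = b$bcbcaac
  rot[8] = $bcbcaacb
Sorted (with $ < everything):
  sorted[0] = $bcbcaacb
  sorted[1] = aacb$bcbc
  sorted[2] = acb$bcbca
  sorted[3] = b$bcbcaac
  sorted[4] = bcaacb$bc
  sorted[5] = bcbcaacb$
  sorted[6] = caacb$bcb
  sorted[7] = cb$bcbcaa
  sorted[8] = cbcaacb$b
sorted[1] = aacb$bcbc

Answer: aacb$bcbc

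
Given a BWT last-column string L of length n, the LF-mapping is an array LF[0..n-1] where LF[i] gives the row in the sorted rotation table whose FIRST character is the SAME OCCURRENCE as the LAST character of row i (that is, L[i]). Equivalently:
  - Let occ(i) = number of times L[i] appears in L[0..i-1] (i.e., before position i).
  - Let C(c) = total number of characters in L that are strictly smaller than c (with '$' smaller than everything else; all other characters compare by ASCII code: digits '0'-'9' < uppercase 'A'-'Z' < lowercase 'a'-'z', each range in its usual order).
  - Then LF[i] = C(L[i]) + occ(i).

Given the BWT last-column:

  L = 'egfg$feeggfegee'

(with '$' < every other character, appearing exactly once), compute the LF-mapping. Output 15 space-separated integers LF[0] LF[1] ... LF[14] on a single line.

Char counts: '$':1, 'e':6, 'f':3, 'g':5
C (first-col start): C('$')=0, C('e')=1, C('f')=7, C('g')=10
L[0]='e': occ=0, LF[0]=C('e')+0=1+0=1
L[1]='g': occ=0, LF[1]=C('g')+0=10+0=10
L[2]='f': occ=0, LF[2]=C('f')+0=7+0=7
L[3]='g': occ=1, LF[3]=C('g')+1=10+1=11
L[4]='$': occ=0, LF[4]=C('$')+0=0+0=0
L[5]='f': occ=1, LF[5]=C('f')+1=7+1=8
L[6]='e': occ=1, LF[6]=C('e')+1=1+1=2
L[7]='e': occ=2, LF[7]=C('e')+2=1+2=3
L[8]='g': occ=2, LF[8]=C('g')+2=10+2=12
L[9]='g': occ=3, LF[9]=C('g')+3=10+3=13
L[10]='f': occ=2, LF[10]=C('f')+2=7+2=9
L[11]='e': occ=3, LF[11]=C('e')+3=1+3=4
L[12]='g': occ=4, LF[12]=C('g')+4=10+4=14
L[13]='e': occ=4, LF[13]=C('e')+4=1+4=5
L[14]='e': occ=5, LF[14]=C('e')+5=1+5=6

Answer: 1 10 7 11 0 8 2 3 12 13 9 4 14 5 6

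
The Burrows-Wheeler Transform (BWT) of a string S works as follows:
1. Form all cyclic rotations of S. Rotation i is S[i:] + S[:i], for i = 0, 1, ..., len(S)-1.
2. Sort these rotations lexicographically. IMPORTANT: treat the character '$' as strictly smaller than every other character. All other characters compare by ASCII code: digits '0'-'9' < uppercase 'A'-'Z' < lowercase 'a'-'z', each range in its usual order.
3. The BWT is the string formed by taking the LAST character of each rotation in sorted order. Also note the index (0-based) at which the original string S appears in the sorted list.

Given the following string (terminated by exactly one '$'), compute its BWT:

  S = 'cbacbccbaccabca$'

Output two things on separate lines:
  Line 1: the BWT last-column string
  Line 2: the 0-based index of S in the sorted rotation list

Answer: accbbccacbc$caab
11

Derivation:
All 16 rotations (rotation i = S[i:]+S[:i]):
  rot[0] = cbacbccbaccabca$
  rot[1] = bacbccbaccabca$c
  rot[2] = acbccbaccabca$cb
  rot[3] = cbccbaccabca$cba
  rot[4] = bccbaccabca$cbac
  rot[5] = ccbaccabca$cbacb
  rot[6] = cbaccabca$cbacbc
  rot[7] = baccabca$cbacbcc
  rot[8] = accabca$cbacbccb
  rot[9] = ccabca$cbacbccba
  rot[10] = cabca$cbacbccbac
  rot[11] = abca$cbacbccbacc
  rot[12] = bca$cbacbccbacca
  rot[13] = ca$cbacbccbaccab
  rot[14] = a$cbacbccbaccabc
  rot[15] = $cbacbccbaccabca
Sorted (with $ < everything):
  sorted[0] = $cbacbccbaccabca  (last char: 'a')
  sorted[1] = a$cbacbccbaccabc  (last char: 'c')
  sorted[2] = abca$cbacbccbacc  (last char: 'c')
  sorted[3] = acbccbaccabca$cb  (last char: 'b')
  sorted[4] = accabca$cbacbccb  (last char: 'b')
  sorted[5] = bacbccbaccabca$c  (last char: 'c')
  sorted[6] = baccabca$cbacbcc  (last char: 'c')
  sorted[7] = bca$cbacbccbacca  (last char: 'a')
  sorted[8] = bccbaccabca$cbac  (last char: 'c')
  sorted[9] = ca$cbacbccbaccab  (last char: 'b')
  sorted[10] = cabca$cbacbccbac  (last char: 'c')
  sorted[11] = cbacbccbaccabca$  (last char: '$')
  sorted[12] = cbaccabca$cbacbc  (last char: 'c')
  sorted[13] = cbccbaccabca$cba  (last char: 'a')
  sorted[14] = ccabca$cbacbccba  (last char: 'a')
  sorted[15] = ccbaccabca$cbacb  (last char: 'b')
Last column: accbbccacbc$caab
Original string S is at sorted index 11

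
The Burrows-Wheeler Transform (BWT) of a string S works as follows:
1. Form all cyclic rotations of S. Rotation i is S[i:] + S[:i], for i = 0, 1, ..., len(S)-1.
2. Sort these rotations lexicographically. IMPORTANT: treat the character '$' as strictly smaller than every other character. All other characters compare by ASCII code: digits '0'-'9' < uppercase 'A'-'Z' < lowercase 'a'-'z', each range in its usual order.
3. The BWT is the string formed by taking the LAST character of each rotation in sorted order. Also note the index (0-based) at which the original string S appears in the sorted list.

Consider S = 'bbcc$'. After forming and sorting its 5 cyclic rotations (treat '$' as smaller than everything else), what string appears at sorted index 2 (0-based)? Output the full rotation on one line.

Answer: bcc$b

Derivation:
All 5 rotations (rotation i = S[i:]+S[:i]):
  rot[0] = bbcc$
  rot[1] = bcc$b
  rot[2] = cc$bb
  rot[3] = c$bbc
  rot[4] = $bbcc
Sorted (with $ < everything):
  sorted[0] = $bbcc
  sorted[1] = bbcc$
  sorted[2] = bcc$b
  sorted[3] = c$bbc
  sorted[4] = cc$bb
sorted[2] = bcc$b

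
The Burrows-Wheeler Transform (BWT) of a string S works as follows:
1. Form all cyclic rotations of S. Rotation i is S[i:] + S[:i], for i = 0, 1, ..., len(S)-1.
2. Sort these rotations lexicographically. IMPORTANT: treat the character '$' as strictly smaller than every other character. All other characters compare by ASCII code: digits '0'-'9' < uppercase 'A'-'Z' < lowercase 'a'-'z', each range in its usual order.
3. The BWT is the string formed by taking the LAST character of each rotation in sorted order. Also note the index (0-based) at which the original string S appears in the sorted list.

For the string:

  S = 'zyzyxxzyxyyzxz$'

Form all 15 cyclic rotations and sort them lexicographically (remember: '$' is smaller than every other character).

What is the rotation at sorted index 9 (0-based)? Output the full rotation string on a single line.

Answer: yzyxxzyxyyzxz$z

Derivation:
All 15 rotations (rotation i = S[i:]+S[:i]):
  rot[0] = zyzyxxzyxyyzxz$
  rot[1] = yzyxxzyxyyzxz$z
  rot[2] = zyxxzyxyyzxz$zy
  rot[3] = yxxzyxyyzxz$zyz
  rot[4] = xxzyxyyzxz$zyzy
  rot[5] = xzyxyyzxz$zyzyx
  rot[6] = zyxyyzxz$zyzyxx
  rot[7] = yxyyzxz$zyzyxxz
  rot[8] = xyyzxz$zyzyxxzy
  rot[9] = yyzxz$zyzyxxzyx
  rot[10] = yzxz$zyzyxxzyxy
  rot[11] = zxz$zyzyxxzyxyy
  rot[12] = xz$zyzyxxzyxyyz
  rot[13] = z$zyzyxxzyxyyzx
  rot[14] = $zyzyxxzyxyyzxz
Sorted (with $ < everything):
  sorted[0] = $zyzyxxzyxyyzxz
  sorted[1] = xxzyxyyzxz$zyzy
  sorted[2] = xyyzxz$zyzyxxzy
  sorted[3] = xz$zyzyxxzyxyyz
  sorted[4] = xzyxyyzxz$zyzyx
  sorted[5] = yxxzyxyyzxz$zyz
  sorted[6] = yxyyzxz$zyzyxxz
  sorted[7] = yyzxz$zyzyxxzyx
  sorted[8] = yzxz$zyzyxxzyxy
  sorted[9] = yzyxxzyxyyzxz$z
  sorted[10] = z$zyzyxxzyxyyzx
  sorted[11] = zxz$zyzyxxzyxyy
  sorted[12] = zyxxzyxyyzxz$zy
  sorted[13] = zyxyyzxz$zyzyxx
  sorted[14] = zyzyxxzyxyyzxz$
sorted[9] = yzyxxzyxyyzxz$z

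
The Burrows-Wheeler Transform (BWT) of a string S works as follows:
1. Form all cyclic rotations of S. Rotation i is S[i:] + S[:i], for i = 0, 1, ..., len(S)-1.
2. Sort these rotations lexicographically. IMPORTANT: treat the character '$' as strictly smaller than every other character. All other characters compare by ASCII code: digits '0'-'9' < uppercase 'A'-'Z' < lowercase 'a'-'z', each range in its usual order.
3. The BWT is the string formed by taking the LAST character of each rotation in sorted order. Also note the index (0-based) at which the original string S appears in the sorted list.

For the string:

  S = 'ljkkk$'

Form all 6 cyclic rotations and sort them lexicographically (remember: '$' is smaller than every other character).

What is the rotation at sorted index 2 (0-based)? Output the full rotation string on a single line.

Answer: k$ljkk

Derivation:
All 6 rotations (rotation i = S[i:]+S[:i]):
  rot[0] = ljkkk$
  rot[1] = jkkk$l
  rot[2] = kkk$lj
  rot[3] = kk$ljk
  rot[4] = k$ljkk
  rot[5] = $ljkkk
Sorted (with $ < everything):
  sorted[0] = $ljkkk
  sorted[1] = jkkk$l
  sorted[2] = k$ljkk
  sorted[3] = kk$ljk
  sorted[4] = kkk$lj
  sorted[5] = ljkkk$
sorted[2] = k$ljkk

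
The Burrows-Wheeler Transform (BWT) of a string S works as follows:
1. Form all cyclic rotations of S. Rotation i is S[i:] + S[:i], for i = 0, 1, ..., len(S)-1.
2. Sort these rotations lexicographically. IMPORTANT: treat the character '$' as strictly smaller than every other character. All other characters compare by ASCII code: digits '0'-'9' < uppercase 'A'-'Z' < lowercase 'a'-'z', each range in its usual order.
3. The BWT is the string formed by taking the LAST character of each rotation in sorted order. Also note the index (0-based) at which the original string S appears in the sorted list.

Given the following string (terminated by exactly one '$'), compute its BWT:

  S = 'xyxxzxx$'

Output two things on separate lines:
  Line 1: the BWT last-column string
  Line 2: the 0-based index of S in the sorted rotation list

Answer: xxzy$xxx
4

Derivation:
All 8 rotations (rotation i = S[i:]+S[:i]):
  rot[0] = xyxxzxx$
  rot[1] = yxxzxx$x
  rot[2] = xxzxx$xy
  rot[3] = xzxx$xyx
  rot[4] = zxx$xyxx
  rot[5] = xx$xyxxz
  rot[6] = x$xyxxzx
  rot[7] = $xyxxzxx
Sorted (with $ < everything):
  sorted[0] = $xyxxzxx  (last char: 'x')
  sorted[1] = x$xyxxzx  (last char: 'x')
  sorted[2] = xx$xyxxz  (last char: 'z')
  sorted[3] = xxzxx$xy  (last char: 'y')
  sorted[4] = xyxxzxx$  (last char: '$')
  sorted[5] = xzxx$xyx  (last char: 'x')
  sorted[6] = yxxzxx$x  (last char: 'x')
  sorted[7] = zxx$xyxx  (last char: 'x')
Last column: xxzy$xxx
Original string S is at sorted index 4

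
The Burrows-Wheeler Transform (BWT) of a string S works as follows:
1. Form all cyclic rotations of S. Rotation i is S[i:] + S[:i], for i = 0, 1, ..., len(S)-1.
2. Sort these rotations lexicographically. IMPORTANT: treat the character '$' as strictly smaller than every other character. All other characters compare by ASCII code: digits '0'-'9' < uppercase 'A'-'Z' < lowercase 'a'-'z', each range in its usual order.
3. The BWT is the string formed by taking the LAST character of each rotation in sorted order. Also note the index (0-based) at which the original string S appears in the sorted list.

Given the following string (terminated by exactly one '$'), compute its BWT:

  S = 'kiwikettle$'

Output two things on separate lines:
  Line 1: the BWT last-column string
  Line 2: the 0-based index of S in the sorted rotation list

All 11 rotations (rotation i = S[i:]+S[:i]):
  rot[0] = kiwikettle$
  rot[1] = iwikettle$k
  rot[2] = wikettle$ki
  rot[3] = ikettle$kiw
  rot[4] = kettle$kiwi
  rot[5] = ettle$kiwik
  rot[6] = ttle$kiwike
  rot[7] = tle$kiwiket
  rot[8] = le$kiwikett
  rot[9] = e$kiwikettl
  rot[10] = $kiwikettle
Sorted (with $ < everything):
  sorted[0] = $kiwikettle  (last char: 'e')
  sorted[1] = e$kiwikettl  (last char: 'l')
  sorted[2] = ettle$kiwik  (last char: 'k')
  sorted[3] = ikettle$kiw  (last char: 'w')
  sorted[4] = iwikettle$k  (last char: 'k')
  sorted[5] = kettle$kiwi  (last char: 'i')
  sorted[6] = kiwikettle$  (last char: '$')
  sorted[7] = le$kiwikett  (last char: 't')
  sorted[8] = tle$kiwiket  (last char: 't')
  sorted[9] = ttle$kiwike  (last char: 'e')
  sorted[10] = wikettle$ki  (last char: 'i')
Last column: elkwki$ttei
Original string S is at sorted index 6

Answer: elkwki$ttei
6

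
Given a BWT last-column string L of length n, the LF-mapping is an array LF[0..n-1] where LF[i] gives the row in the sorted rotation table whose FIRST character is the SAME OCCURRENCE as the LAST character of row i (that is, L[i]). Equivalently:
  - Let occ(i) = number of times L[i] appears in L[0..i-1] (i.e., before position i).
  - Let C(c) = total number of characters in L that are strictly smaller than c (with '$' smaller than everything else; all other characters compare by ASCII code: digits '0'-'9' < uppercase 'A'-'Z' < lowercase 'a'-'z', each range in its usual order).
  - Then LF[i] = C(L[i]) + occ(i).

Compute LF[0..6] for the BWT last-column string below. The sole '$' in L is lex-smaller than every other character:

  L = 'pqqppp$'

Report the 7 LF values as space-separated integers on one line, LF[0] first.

Answer: 1 5 6 2 3 4 0

Derivation:
Char counts: '$':1, 'p':4, 'q':2
C (first-col start): C('$')=0, C('p')=1, C('q')=5
L[0]='p': occ=0, LF[0]=C('p')+0=1+0=1
L[1]='q': occ=0, LF[1]=C('q')+0=5+0=5
L[2]='q': occ=1, LF[2]=C('q')+1=5+1=6
L[3]='p': occ=1, LF[3]=C('p')+1=1+1=2
L[4]='p': occ=2, LF[4]=C('p')+2=1+2=3
L[5]='p': occ=3, LF[5]=C('p')+3=1+3=4
L[6]='$': occ=0, LF[6]=C('$')+0=0+0=0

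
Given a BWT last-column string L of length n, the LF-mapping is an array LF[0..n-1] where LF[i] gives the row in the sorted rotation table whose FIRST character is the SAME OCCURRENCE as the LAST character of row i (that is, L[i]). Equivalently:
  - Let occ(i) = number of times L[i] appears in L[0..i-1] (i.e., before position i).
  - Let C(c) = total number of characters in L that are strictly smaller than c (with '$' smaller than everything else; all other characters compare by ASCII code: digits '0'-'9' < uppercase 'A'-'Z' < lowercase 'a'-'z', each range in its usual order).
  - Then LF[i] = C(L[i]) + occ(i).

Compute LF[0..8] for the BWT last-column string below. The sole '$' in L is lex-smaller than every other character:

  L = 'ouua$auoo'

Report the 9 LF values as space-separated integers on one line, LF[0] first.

Char counts: '$':1, 'a':2, 'o':3, 'u':3
C (first-col start): C('$')=0, C('a')=1, C('o')=3, C('u')=6
L[0]='o': occ=0, LF[0]=C('o')+0=3+0=3
L[1]='u': occ=0, LF[1]=C('u')+0=6+0=6
L[2]='u': occ=1, LF[2]=C('u')+1=6+1=7
L[3]='a': occ=0, LF[3]=C('a')+0=1+0=1
L[4]='$': occ=0, LF[4]=C('$')+0=0+0=0
L[5]='a': occ=1, LF[5]=C('a')+1=1+1=2
L[6]='u': occ=2, LF[6]=C('u')+2=6+2=8
L[7]='o': occ=1, LF[7]=C('o')+1=3+1=4
L[8]='o': occ=2, LF[8]=C('o')+2=3+2=5

Answer: 3 6 7 1 0 2 8 4 5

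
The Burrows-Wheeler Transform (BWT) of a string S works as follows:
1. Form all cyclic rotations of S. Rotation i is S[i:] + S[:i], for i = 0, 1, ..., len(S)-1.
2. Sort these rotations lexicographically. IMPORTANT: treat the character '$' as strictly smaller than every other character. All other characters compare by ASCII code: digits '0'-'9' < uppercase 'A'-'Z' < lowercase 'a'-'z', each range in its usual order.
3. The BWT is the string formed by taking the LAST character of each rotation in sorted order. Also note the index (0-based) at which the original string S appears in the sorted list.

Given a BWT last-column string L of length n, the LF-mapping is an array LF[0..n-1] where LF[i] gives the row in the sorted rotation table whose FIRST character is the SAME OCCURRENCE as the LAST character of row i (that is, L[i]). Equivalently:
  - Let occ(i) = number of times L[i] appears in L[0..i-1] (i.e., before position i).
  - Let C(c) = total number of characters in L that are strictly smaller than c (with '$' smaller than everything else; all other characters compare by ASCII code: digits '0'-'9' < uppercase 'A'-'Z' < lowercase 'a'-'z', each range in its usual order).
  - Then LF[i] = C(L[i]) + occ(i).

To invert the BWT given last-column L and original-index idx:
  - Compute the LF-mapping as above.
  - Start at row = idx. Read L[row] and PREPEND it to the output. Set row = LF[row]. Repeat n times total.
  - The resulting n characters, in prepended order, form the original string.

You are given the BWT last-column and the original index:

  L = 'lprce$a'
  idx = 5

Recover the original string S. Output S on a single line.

Answer: parcel$

Derivation:
LF mapping: 4 5 6 2 3 0 1
Walk LF starting at row 5, prepending L[row]:
  step 1: row=5, L[5]='$', prepend. Next row=LF[5]=0
  step 2: row=0, L[0]='l', prepend. Next row=LF[0]=4
  step 3: row=4, L[4]='e', prepend. Next row=LF[4]=3
  step 4: row=3, L[3]='c', prepend. Next row=LF[3]=2
  step 5: row=2, L[2]='r', prepend. Next row=LF[2]=6
  step 6: row=6, L[6]='a', prepend. Next row=LF[6]=1
  step 7: row=1, L[1]='p', prepend. Next row=LF[1]=5
Reversed output: parcel$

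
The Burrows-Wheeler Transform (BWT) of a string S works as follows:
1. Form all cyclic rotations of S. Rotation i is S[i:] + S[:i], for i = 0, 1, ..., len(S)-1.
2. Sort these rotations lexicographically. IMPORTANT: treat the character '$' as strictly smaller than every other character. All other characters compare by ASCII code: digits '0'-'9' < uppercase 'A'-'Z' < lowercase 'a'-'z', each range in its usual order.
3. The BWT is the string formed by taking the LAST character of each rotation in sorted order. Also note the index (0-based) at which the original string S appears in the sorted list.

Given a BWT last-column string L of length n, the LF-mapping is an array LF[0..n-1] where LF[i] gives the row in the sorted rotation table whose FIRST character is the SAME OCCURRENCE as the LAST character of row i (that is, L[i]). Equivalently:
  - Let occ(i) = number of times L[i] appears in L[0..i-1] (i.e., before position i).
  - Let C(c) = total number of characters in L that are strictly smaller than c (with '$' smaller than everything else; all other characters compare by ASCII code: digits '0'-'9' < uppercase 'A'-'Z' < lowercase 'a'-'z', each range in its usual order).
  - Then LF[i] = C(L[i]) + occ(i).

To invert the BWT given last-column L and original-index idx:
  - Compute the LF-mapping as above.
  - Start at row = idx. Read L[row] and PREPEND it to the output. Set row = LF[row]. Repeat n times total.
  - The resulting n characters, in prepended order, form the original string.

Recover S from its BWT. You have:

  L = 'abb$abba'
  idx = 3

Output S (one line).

LF mapping: 1 4 5 0 2 6 7 3
Walk LF starting at row 3, prepending L[row]:
  step 1: row=3, L[3]='$', prepend. Next row=LF[3]=0
  step 2: row=0, L[0]='a', prepend. Next row=LF[0]=1
  step 3: row=1, L[1]='b', prepend. Next row=LF[1]=4
  step 4: row=4, L[4]='a', prepend. Next row=LF[4]=2
  step 5: row=2, L[2]='b', prepend. Next row=LF[2]=5
  step 6: row=5, L[5]='b', prepend. Next row=LF[5]=6
  step 7: row=6, L[6]='b', prepend. Next row=LF[6]=7
  step 8: row=7, L[7]='a', prepend. Next row=LF[7]=3
Reversed output: abbbaba$

Answer: abbbaba$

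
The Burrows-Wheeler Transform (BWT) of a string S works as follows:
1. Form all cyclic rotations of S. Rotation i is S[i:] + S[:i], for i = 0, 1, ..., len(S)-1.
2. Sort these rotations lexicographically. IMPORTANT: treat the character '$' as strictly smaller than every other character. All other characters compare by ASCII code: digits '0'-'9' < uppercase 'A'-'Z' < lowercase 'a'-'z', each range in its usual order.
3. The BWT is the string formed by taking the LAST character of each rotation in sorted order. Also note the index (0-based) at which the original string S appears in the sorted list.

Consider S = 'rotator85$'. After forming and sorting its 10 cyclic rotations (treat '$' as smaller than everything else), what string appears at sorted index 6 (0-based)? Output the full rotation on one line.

Answer: r85$rotato

Derivation:
All 10 rotations (rotation i = S[i:]+S[:i]):
  rot[0] = rotator85$
  rot[1] = otator85$r
  rot[2] = tator85$ro
  rot[3] = ator85$rot
  rot[4] = tor85$rota
  rot[5] = or85$rotat
  rot[6] = r85$rotato
  rot[7] = 85$rotator
  rot[8] = 5$rotator8
  rot[9] = $rotator85
Sorted (with $ < everything):
  sorted[0] = $rotator85
  sorted[1] = 5$rotator8
  sorted[2] = 85$rotator
  sorted[3] = ator85$rot
  sorted[4] = or85$rotat
  sorted[5] = otator85$r
  sorted[6] = r85$rotato
  sorted[7] = rotator85$
  sorted[8] = tator85$ro
  sorted[9] = tor85$rota
sorted[6] = r85$rotato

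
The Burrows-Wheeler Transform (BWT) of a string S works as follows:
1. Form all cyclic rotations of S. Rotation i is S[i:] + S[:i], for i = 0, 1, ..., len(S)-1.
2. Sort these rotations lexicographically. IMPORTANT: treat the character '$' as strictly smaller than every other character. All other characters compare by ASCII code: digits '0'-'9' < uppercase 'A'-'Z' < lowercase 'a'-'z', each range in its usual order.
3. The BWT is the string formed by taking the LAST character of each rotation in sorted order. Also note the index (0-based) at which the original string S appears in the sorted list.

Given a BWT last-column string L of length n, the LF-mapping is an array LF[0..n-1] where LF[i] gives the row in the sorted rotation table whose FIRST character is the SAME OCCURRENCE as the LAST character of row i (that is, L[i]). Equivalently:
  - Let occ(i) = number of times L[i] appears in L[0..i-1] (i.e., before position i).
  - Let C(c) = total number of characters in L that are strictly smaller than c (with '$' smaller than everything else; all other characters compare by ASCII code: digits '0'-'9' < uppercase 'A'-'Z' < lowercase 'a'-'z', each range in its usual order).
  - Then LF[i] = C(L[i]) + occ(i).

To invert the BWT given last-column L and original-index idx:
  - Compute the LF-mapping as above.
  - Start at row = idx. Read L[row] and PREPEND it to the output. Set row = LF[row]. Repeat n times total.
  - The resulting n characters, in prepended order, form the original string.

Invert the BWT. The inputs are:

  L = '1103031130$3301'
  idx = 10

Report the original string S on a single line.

LF mapping: 5 6 1 10 2 11 7 8 12 3 0 13 14 4 9
Walk LF starting at row 10, prepending L[row]:
  step 1: row=10, L[10]='$', prepend. Next row=LF[10]=0
  step 2: row=0, L[0]='1', prepend. Next row=LF[0]=5
  step 3: row=5, L[5]='3', prepend. Next row=LF[5]=11
  step 4: row=11, L[11]='3', prepend. Next row=LF[11]=13
  step 5: row=13, L[13]='0', prepend. Next row=LF[13]=4
  step 6: row=4, L[4]='0', prepend. Next row=LF[4]=2
  step 7: row=2, L[2]='0', prepend. Next row=LF[2]=1
  step 8: row=1, L[1]='1', prepend. Next row=LF[1]=6
  step 9: row=6, L[6]='1', prepend. Next row=LF[6]=7
  step 10: row=7, L[7]='1', prepend. Next row=LF[7]=8
  step 11: row=8, L[8]='3', prepend. Next row=LF[8]=12
  step 12: row=12, L[12]='3', prepend. Next row=LF[12]=14
  step 13: row=14, L[14]='1', prepend. Next row=LF[14]=9
  step 14: row=9, L[9]='0', prepend. Next row=LF[9]=3
  step 15: row=3, L[3]='3', prepend. Next row=LF[3]=10
Reversed output: 30133111000331$

Answer: 30133111000331$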